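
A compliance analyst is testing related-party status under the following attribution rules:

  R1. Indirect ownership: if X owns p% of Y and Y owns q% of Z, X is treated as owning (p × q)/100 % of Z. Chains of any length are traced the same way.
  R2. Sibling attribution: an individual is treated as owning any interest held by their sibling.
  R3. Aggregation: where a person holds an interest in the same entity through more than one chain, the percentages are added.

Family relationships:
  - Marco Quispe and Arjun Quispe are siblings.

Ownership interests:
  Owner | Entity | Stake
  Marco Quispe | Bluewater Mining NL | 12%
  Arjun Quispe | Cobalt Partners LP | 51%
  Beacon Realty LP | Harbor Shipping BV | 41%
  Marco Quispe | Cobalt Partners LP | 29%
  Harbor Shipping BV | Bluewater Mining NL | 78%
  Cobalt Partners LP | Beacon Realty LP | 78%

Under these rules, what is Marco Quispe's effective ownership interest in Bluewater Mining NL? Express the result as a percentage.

By sibling attribution (R2), Marco Quispe is treated as also owning Arjun Quispe's interest in Cobalt Partners LP, giving 29% + 51% = 80%.
Chain via Cobalt Partners LP → Beacon Realty LP → Harbor Shipping BV (R1): 80% × 78% × 41% × 78% = 19.95552% of Bluewater Mining NL.
Direct interest in Bluewater Mining NL: 12%.
Aggregating (R3): 19.95552% + 12% = 31.95552%.

31.95552%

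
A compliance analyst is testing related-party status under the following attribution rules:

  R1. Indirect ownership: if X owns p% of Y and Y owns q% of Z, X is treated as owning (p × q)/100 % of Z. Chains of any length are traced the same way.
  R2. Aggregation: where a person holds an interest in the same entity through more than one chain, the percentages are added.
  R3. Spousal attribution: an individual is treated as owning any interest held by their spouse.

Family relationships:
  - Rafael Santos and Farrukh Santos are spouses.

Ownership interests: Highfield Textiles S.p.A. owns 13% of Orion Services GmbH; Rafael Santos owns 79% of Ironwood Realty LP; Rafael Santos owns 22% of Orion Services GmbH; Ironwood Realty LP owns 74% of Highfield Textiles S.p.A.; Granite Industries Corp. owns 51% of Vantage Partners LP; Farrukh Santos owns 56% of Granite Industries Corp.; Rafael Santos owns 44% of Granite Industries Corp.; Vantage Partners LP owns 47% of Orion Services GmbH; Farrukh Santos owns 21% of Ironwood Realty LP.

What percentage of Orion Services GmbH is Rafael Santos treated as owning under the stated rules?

55.59%

By spousal attribution (R3), Rafael Santos is treated as also owning Farrukh Santos's interest in Ironwood Realty LP, giving 79% + 21% = 100%.
By spousal attribution (R3), Rafael Santos is treated as also owning Farrukh Santos's interest in Granite Industries Corp, giving 44% + 56% = 100%.
Chain via Ironwood Realty LP → Highfield Textiles S.p.A. (R1): 100% × 74% × 13% = 9.62% of Orion Services GmbH.
Chain via Granite Industries Corp. → Vantage Partners LP (R1): 100% × 51% × 47% = 23.97% of Orion Services GmbH.
Direct interest in Orion Services GmbH: 22%.
Aggregating (R2): 9.62% + 23.97% + 22% = 55.59%.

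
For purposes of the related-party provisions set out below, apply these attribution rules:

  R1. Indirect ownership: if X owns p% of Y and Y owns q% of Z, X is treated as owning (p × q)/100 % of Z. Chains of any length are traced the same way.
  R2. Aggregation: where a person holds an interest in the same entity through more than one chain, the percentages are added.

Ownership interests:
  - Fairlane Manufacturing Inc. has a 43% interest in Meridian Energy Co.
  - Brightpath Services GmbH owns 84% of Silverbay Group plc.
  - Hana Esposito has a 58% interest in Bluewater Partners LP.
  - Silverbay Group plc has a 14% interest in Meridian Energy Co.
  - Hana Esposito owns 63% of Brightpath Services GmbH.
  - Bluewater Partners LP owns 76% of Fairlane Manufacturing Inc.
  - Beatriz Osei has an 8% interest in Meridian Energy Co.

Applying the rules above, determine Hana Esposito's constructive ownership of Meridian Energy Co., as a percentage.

26.3632%

Chain via Bluewater Partners LP → Fairlane Manufacturing Inc. (R1): 58% × 76% × 43% = 18.9544% of Meridian Energy Co.
Chain via Brightpath Services GmbH → Silverbay Group plc (R1): 63% × 84% × 14% = 7.4088% of Meridian Energy Co.
Aggregating (R2): 18.9544% + 7.4088% = 26.3632%.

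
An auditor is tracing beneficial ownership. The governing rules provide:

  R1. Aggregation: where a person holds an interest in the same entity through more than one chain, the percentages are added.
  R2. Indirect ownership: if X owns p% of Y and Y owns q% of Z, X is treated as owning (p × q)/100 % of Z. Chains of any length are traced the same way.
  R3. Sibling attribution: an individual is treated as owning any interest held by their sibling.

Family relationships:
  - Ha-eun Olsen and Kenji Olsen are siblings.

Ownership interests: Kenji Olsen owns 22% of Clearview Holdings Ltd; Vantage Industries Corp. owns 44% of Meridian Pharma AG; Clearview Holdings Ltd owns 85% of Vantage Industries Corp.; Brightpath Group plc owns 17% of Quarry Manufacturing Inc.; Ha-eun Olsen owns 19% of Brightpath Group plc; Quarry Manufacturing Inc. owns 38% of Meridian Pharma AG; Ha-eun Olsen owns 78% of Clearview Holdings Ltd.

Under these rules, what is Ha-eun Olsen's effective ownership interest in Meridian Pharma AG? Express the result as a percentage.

38.6274%

By sibling attribution (R3), Ha-eun Olsen is treated as also owning Kenji Olsen's interest in Clearview Holdings Ltd, giving 78% + 22% = 100%.
Chain via Brightpath Group plc → Quarry Manufacturing Inc. (R2): 19% × 17% × 38% = 1.2274% of Meridian Pharma AG.
Chain via Clearview Holdings Ltd → Vantage Industries Corp. (R2): 100% × 85% × 44% = 37.4% of Meridian Pharma AG.
Aggregating (R1): 1.2274% + 37.4% = 38.6274%.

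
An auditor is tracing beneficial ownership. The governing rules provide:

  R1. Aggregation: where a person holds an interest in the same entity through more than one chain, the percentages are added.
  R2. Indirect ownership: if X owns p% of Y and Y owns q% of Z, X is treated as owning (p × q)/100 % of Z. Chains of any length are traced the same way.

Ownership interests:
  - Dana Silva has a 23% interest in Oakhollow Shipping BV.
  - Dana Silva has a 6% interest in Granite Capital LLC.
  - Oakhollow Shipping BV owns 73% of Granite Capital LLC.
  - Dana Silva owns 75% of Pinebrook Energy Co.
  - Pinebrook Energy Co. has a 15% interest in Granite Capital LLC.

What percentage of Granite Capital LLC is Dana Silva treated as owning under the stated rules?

Chain via Pinebrook Energy Co. (R2): 75% × 15% = 11.25% of Granite Capital LLC.
Chain via Oakhollow Shipping BV (R2): 23% × 73% = 16.79% of Granite Capital LLC.
Direct interest in Granite Capital LLC: 6%.
Aggregating (R1): 11.25% + 16.79% + 6% = 34.04%.

34.04%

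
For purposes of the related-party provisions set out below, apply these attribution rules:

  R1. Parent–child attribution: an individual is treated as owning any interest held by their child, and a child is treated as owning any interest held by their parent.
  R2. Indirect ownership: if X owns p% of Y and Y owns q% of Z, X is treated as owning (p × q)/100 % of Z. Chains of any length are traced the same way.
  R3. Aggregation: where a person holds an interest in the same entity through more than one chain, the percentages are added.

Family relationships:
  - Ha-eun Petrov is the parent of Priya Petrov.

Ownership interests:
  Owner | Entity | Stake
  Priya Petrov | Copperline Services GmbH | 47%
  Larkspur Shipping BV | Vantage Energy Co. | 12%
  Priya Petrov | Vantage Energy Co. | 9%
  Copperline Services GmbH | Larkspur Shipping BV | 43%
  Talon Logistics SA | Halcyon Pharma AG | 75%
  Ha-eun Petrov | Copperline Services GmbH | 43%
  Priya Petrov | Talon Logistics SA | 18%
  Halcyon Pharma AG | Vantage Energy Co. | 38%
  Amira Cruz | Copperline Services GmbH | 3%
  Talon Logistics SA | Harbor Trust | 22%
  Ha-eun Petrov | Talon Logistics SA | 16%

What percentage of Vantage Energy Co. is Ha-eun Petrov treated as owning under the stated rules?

By parent–child attribution (R1), Ha-eun Petrov is treated as also owning Priya Petrov's interest in Copperline Services GmbH, giving 43% + 47% = 90%.
By parent–child attribution (R1), Ha-eun Petrov is treated as also owning Priya Petrov's interest in Talon Logistics SA, giving 16% + 18% = 34%.
By parent–child attribution (R1), Ha-eun Petrov is treated as owning Priya Petrov's 9% interest in Vantage Energy Co.
Chain via Copperline Services GmbH → Larkspur Shipping BV (R2): 90% × 43% × 12% = 4.644% of Vantage Energy Co.
Chain via Talon Logistics SA → Halcyon Pharma AG (R2): 34% × 75% × 38% = 9.69% of Vantage Energy Co.
Direct interest in Vantage Energy Co: 9%.
Aggregating (R3): 4.644% + 9.69% + 9% = 23.334%.

23.334%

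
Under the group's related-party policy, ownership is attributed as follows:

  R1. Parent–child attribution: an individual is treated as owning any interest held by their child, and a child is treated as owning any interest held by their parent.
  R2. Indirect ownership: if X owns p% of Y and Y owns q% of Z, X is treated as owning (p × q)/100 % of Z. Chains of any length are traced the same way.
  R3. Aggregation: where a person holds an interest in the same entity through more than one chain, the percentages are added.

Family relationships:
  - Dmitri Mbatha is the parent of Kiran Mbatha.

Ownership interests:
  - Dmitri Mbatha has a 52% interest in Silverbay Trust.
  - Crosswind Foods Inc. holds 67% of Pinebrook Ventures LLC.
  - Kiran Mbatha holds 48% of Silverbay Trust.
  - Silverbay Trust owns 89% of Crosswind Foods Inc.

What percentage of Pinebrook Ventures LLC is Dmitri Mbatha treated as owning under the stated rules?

59.63%

By parent–child attribution (R1), Dmitri Mbatha is treated as also owning Kiran Mbatha's interest in Silverbay Trust, giving 52% + 48% = 100%.
Chain via Silverbay Trust → Crosswind Foods Inc. (R2): 100% × 89% × 67% = 59.63% of Pinebrook Ventures LLC.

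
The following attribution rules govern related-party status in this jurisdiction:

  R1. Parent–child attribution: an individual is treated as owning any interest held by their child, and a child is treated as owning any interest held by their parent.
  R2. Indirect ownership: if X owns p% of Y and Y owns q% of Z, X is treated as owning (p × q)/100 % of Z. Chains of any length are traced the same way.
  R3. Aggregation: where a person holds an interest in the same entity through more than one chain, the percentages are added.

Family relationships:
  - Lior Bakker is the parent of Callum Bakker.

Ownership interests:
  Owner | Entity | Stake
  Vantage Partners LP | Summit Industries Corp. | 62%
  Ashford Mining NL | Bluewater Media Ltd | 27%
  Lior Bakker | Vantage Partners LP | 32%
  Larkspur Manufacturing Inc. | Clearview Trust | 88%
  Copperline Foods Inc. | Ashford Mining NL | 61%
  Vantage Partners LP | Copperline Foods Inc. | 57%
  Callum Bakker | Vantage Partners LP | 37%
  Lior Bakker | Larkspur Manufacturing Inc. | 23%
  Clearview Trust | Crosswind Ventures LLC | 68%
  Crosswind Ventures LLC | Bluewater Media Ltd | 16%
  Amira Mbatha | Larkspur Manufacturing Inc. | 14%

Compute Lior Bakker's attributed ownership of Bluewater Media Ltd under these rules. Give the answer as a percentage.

By parent–child attribution (R1), Lior Bakker is treated as also owning Callum Bakker's interest in Vantage Partners LP, giving 32% + 37% = 69%.
Chain via Vantage Partners LP → Copperline Foods Inc. → Ashford Mining NL (R2): 69% × 57% × 61% × 27% = 6.477651% of Bluewater Media Ltd.
Chain via Larkspur Manufacturing Inc. → Clearview Trust → Crosswind Ventures LLC (R2): 23% × 88% × 68% × 16% = 2.202112% of Bluewater Media Ltd.
Aggregating (R3): 6.477651% + 2.202112% = 8.679763%.

8.679763%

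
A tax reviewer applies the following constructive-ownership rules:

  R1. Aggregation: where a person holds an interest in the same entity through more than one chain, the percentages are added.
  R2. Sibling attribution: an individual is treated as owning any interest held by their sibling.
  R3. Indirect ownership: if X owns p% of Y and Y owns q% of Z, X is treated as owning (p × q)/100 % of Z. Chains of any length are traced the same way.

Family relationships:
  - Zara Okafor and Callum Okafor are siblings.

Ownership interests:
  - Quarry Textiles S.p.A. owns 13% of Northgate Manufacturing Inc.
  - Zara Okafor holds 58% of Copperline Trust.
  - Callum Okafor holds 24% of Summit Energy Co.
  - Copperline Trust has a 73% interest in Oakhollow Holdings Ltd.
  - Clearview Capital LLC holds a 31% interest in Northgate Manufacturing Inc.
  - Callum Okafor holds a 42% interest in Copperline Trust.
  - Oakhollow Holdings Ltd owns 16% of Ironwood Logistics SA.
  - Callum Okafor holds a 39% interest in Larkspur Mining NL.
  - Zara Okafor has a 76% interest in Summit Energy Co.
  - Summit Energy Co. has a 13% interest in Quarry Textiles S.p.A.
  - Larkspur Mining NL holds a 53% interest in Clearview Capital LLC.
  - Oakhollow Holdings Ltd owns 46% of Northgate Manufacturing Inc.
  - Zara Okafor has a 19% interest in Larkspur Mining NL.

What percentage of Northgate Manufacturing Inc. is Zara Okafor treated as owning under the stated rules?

44.7994%

By sibling attribution (R2), Zara Okafor is treated as also owning Callum Okafor's interest in Summit Energy Co, giving 76% + 24% = 100%.
By sibling attribution (R2), Zara Okafor is treated as also owning Callum Okafor's interest in Copperline Trust, giving 58% + 42% = 100%.
By sibling attribution (R2), Zara Okafor is treated as also owning Callum Okafor's interest in Larkspur Mining NL, giving 19% + 39% = 58%.
Chain via Summit Energy Co. → Quarry Textiles S.p.A. (R3): 100% × 13% × 13% = 1.69% of Northgate Manufacturing Inc.
Chain via Copperline Trust → Oakhollow Holdings Ltd (R3): 100% × 73% × 46% = 33.58% of Northgate Manufacturing Inc.
Chain via Larkspur Mining NL → Clearview Capital LLC (R3): 58% × 53% × 31% = 9.5294% of Northgate Manufacturing Inc.
Aggregating (R1): 1.69% + 33.58% + 9.5294% = 44.7994%.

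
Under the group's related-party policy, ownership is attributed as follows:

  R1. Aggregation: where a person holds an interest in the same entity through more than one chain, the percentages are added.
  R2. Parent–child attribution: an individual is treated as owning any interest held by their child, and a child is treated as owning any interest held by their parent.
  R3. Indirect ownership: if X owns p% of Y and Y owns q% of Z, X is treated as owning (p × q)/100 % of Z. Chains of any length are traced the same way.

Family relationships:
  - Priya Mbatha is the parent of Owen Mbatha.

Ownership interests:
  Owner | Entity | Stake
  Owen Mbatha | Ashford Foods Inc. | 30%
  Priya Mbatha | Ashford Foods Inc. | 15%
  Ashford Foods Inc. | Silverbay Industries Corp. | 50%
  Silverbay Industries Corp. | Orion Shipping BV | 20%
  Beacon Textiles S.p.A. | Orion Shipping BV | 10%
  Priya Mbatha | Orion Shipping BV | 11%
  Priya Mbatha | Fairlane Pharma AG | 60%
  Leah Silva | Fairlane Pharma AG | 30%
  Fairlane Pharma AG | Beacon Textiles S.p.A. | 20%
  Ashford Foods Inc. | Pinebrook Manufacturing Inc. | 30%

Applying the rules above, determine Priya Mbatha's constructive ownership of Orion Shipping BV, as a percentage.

16.7%

By parent–child attribution (R2), Priya Mbatha is treated as also owning Owen Mbatha's interest in Ashford Foods Inc, giving 15% + 30% = 45%.
Chain via Fairlane Pharma AG → Beacon Textiles S.p.A. (R3): 60% × 20% × 10% = 1.2% of Orion Shipping BV.
Chain via Ashford Foods Inc. → Silverbay Industries Corp. (R3): 45% × 50% × 20% = 4.5% of Orion Shipping BV.
Direct interest in Orion Shipping BV: 11%.
Aggregating (R1): 1.2% + 4.5% + 11% = 16.7%.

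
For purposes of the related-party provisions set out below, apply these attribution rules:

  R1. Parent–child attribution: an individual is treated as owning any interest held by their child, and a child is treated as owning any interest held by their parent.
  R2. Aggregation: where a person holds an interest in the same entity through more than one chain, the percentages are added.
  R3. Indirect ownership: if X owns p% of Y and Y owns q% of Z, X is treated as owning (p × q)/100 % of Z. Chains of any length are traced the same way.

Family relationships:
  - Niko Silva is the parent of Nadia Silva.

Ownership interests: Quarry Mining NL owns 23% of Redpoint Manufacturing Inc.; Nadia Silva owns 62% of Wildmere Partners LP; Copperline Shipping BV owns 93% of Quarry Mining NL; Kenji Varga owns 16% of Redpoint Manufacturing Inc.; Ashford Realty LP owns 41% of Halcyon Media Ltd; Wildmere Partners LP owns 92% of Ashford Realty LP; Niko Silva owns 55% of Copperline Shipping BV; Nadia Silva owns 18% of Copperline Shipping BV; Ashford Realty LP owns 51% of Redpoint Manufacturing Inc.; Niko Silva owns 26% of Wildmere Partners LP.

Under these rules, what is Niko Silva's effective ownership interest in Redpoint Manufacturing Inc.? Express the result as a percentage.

By parent–child attribution (R1), Niko Silva is treated as also owning Nadia Silva's interest in Wildmere Partners LP, giving 26% + 62% = 88%.
By parent–child attribution (R1), Niko Silva is treated as also owning Nadia Silva's interest in Copperline Shipping BV, giving 55% + 18% = 73%.
Chain via Wildmere Partners LP → Ashford Realty LP (R3): 88% × 92% × 51% = 41.2896% of Redpoint Manufacturing Inc.
Chain via Copperline Shipping BV → Quarry Mining NL (R3): 73% × 93% × 23% = 15.6147% of Redpoint Manufacturing Inc.
Aggregating (R2): 41.2896% + 15.6147% = 56.9043%.

56.9043%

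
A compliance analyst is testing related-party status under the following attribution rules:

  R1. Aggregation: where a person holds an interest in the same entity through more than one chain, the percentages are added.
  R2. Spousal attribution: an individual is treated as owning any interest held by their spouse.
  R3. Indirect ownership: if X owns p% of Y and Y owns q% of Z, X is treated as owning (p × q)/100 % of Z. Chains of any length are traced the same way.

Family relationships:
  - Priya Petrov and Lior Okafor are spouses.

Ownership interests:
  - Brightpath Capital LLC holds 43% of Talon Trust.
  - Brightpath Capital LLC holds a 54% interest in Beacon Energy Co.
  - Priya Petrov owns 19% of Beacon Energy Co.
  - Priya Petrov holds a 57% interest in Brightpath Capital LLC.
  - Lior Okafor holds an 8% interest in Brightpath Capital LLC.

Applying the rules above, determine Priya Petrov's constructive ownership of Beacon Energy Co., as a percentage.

54.1%

By spousal attribution (R2), Priya Petrov is treated as also owning Lior Okafor's interest in Brightpath Capital LLC, giving 57% + 8% = 65%.
Chain via Brightpath Capital LLC (R3): 65% × 54% = 35.1% of Beacon Energy Co.
Direct interest in Beacon Energy Co: 19%.
Aggregating (R1): 35.1% + 19% = 54.1%.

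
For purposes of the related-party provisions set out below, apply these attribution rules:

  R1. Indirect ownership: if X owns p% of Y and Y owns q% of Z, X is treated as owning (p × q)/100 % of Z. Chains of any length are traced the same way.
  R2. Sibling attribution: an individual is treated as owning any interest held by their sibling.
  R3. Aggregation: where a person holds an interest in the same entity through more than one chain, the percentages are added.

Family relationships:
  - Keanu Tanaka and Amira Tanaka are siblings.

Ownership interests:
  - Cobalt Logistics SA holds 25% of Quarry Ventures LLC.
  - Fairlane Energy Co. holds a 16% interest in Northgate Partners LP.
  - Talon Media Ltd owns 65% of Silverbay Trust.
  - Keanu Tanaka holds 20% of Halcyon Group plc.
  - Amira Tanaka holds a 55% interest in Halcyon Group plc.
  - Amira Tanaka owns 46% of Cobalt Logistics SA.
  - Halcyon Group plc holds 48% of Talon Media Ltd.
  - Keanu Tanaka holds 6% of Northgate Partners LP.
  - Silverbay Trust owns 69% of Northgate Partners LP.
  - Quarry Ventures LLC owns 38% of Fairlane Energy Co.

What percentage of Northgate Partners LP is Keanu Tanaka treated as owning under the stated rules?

By sibling attribution (R2), Keanu Tanaka is treated as also owning Amira Tanaka's interest in Halcyon Group plc, giving 20% + 55% = 75%.
By sibling attribution (R2), Keanu Tanaka is treated as owning Amira Tanaka's 46% interest in Cobalt Logistics SA.
Chain via Halcyon Group plc → Talon Media Ltd → Silverbay Trust (R1): 75% × 48% × 65% × 69% = 16.146% of Northgate Partners LP.
Direct interest in Northgate Partners LP: 6%.
Chain via Cobalt Logistics SA → Quarry Ventures LLC → Fairlane Energy Co. (R1): 46% × 25% × 38% × 16% = 0.6992% of Northgate Partners LP.
Aggregating (R3): 16.146% + 6% + 0.6992% = 22.8452%.

22.8452%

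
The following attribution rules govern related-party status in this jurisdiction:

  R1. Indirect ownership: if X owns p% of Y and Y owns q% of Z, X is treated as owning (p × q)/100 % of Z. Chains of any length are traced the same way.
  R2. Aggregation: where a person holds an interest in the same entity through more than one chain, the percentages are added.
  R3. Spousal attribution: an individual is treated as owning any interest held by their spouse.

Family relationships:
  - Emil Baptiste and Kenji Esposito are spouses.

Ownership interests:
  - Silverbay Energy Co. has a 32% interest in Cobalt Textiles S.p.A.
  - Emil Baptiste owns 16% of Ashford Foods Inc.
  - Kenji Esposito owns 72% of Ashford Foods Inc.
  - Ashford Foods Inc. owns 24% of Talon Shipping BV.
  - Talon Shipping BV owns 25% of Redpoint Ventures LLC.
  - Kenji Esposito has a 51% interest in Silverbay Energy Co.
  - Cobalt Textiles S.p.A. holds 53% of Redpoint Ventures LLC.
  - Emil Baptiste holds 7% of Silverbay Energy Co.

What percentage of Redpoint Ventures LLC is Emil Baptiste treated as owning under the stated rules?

By spousal attribution (R3), Emil Baptiste is treated as also owning Kenji Esposito's interest in Silverbay Energy Co, giving 7% + 51% = 58%.
By spousal attribution (R3), Emil Baptiste is treated as also owning Kenji Esposito's interest in Ashford Foods Inc, giving 16% + 72% = 88%.
Chain via Silverbay Energy Co. → Cobalt Textiles S.p.A. (R1): 58% × 32% × 53% = 9.8368% of Redpoint Ventures LLC.
Chain via Ashford Foods Inc. → Talon Shipping BV (R1): 88% × 24% × 25% = 5.28% of Redpoint Ventures LLC.
Aggregating (R2): 9.8368% + 5.28% = 15.1168%.

15.1168%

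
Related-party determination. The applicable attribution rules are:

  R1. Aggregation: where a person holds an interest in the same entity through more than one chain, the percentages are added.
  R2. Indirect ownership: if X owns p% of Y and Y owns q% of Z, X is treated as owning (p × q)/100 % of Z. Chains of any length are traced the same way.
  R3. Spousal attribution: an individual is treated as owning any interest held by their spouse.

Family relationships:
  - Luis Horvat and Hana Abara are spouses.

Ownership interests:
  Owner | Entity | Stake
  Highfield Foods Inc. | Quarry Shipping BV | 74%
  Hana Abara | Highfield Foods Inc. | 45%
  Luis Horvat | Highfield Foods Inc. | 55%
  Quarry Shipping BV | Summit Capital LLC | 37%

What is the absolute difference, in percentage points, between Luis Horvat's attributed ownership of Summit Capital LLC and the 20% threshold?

7.38

By spousal attribution (R3), Luis Horvat is treated as also owning Hana Abara's interest in Highfield Foods Inc, giving 55% + 45% = 100%.
Chain via Highfield Foods Inc. → Quarry Shipping BV (R2): 100% × 74% × 37% = 27.38% of Summit Capital LLC.
27.38% exceeds the 20% threshold by 7.38 percentage points.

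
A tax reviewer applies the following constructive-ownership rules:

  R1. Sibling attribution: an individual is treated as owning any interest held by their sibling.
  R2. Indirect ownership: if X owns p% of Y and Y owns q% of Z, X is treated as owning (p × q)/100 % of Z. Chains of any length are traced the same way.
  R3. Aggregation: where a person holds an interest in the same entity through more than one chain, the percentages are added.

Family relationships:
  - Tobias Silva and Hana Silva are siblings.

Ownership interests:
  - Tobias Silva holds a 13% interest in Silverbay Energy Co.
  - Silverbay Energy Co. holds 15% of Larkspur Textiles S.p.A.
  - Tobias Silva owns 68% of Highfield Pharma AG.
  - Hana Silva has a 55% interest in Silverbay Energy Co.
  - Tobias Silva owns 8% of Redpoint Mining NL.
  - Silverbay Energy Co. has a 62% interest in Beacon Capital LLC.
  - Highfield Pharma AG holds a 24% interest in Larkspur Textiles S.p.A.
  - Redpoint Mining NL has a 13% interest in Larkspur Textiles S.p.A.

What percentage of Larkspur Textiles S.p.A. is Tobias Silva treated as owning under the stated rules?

By sibling attribution (R1), Tobias Silva is treated as also owning Hana Silva's interest in Silverbay Energy Co, giving 13% + 55% = 68%.
Chain via Silverbay Energy Co. (R2): 68% × 15% = 10.2% of Larkspur Textiles S.p.A.
Chain via Highfield Pharma AG (R2): 68% × 24% = 16.32% of Larkspur Textiles S.p.A.
Chain via Redpoint Mining NL (R2): 8% × 13% = 1.04% of Larkspur Textiles S.p.A.
Aggregating (R3): 10.2% + 16.32% + 1.04% = 27.56%.

27.56%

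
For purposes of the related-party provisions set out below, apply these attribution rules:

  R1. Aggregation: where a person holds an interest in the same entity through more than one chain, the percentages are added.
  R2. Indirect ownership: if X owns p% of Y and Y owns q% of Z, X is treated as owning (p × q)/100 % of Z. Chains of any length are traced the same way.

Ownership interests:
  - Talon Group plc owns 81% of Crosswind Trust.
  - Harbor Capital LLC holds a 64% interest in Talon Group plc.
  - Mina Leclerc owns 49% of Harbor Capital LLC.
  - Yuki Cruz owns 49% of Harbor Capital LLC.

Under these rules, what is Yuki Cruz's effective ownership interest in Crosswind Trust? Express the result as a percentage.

25.4016%

Chain via Harbor Capital LLC → Talon Group plc (R2): 49% × 64% × 81% = 25.4016% of Crosswind Trust.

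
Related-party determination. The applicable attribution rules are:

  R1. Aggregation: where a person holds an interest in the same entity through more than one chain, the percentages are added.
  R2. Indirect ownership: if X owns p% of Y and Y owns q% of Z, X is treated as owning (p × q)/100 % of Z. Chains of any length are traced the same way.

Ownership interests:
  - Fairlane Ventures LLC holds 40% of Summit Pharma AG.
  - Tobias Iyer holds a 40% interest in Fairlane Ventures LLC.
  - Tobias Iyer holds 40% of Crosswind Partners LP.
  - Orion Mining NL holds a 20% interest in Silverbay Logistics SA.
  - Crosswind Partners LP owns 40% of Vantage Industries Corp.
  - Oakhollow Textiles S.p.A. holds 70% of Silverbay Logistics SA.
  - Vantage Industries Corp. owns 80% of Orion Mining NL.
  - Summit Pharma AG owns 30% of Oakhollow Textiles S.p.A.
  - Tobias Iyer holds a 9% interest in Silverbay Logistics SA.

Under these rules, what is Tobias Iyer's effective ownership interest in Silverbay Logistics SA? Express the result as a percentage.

Chain via Fairlane Ventures LLC → Summit Pharma AG → Oakhollow Textiles S.p.A. (R2): 40% × 40% × 30% × 70% = 3.36% of Silverbay Logistics SA.
Chain via Crosswind Partners LP → Vantage Industries Corp. → Orion Mining NL (R2): 40% × 40% × 80% × 20% = 2.56% of Silverbay Logistics SA.
Direct interest in Silverbay Logistics SA: 9%.
Aggregating (R1): 3.36% + 2.56% + 9% = 14.92%.

14.92%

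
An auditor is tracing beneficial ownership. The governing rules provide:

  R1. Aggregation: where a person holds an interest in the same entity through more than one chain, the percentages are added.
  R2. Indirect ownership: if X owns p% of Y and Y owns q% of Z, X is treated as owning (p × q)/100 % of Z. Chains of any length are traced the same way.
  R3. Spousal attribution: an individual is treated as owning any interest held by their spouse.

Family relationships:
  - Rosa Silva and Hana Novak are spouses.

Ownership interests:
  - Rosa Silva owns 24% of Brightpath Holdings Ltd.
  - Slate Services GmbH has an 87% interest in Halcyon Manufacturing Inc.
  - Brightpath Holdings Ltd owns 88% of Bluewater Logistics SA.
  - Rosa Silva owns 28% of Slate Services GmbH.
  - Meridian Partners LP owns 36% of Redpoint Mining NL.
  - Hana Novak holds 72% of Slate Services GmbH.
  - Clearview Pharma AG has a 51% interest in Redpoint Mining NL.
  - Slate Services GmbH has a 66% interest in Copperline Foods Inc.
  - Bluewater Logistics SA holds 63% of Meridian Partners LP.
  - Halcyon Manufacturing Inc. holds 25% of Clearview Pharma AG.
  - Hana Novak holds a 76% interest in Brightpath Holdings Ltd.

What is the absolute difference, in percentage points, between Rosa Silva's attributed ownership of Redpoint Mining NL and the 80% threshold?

48.9491

By spousal attribution (R3), Rosa Silva is treated as also owning Hana Novak's interest in Brightpath Holdings Ltd, giving 24% + 76% = 100%.
By spousal attribution (R3), Rosa Silva is treated as also owning Hana Novak's interest in Slate Services GmbH, giving 28% + 72% = 100%.
Chain via Brightpath Holdings Ltd → Bluewater Logistics SA → Meridian Partners LP (R2): 100% × 88% × 63% × 36% = 19.9584% of Redpoint Mining NL.
Chain via Slate Services GmbH → Halcyon Manufacturing Inc. → Clearview Pharma AG (R2): 100% × 87% × 25% × 51% = 11.0925% of Redpoint Mining NL.
Aggregating (R1): 19.9584% + 11.0925% = 31.0509%.
31.0509% falls short of the 80% threshold by 48.9491 percentage points.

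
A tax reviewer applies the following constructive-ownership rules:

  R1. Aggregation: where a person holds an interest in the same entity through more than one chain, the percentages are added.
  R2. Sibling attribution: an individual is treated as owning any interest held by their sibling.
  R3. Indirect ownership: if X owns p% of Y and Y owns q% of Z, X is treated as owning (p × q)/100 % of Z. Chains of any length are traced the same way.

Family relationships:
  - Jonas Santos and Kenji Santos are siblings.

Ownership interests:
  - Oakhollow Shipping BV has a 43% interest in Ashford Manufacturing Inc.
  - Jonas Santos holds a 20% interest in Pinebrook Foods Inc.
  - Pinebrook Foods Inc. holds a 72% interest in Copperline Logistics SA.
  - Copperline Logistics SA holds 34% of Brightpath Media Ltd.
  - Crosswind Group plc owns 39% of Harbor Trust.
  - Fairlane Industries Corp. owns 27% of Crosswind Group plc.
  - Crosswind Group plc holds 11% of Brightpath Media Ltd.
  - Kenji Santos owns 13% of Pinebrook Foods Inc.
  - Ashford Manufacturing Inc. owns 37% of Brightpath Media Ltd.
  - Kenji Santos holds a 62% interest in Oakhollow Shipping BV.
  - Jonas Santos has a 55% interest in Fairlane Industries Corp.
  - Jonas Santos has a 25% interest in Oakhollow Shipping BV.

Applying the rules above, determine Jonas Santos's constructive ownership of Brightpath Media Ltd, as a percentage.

23.5536%

By sibling attribution (R2), Jonas Santos is treated as also owning Kenji Santos's interest in Pinebrook Foods Inc, giving 20% + 13% = 33%.
By sibling attribution (R2), Jonas Santos is treated as also owning Kenji Santos's interest in Oakhollow Shipping BV, giving 25% + 62% = 87%.
Chain via Pinebrook Foods Inc. → Copperline Logistics SA (R3): 33% × 72% × 34% = 8.0784% of Brightpath Media Ltd.
Chain via Fairlane Industries Corp. → Crosswind Group plc (R3): 55% × 27% × 11% = 1.6335% of Brightpath Media Ltd.
Chain via Oakhollow Shipping BV → Ashford Manufacturing Inc. (R3): 87% × 43% × 37% = 13.8417% of Brightpath Media Ltd.
Aggregating (R1): 8.0784% + 1.6335% + 13.8417% = 23.5536%.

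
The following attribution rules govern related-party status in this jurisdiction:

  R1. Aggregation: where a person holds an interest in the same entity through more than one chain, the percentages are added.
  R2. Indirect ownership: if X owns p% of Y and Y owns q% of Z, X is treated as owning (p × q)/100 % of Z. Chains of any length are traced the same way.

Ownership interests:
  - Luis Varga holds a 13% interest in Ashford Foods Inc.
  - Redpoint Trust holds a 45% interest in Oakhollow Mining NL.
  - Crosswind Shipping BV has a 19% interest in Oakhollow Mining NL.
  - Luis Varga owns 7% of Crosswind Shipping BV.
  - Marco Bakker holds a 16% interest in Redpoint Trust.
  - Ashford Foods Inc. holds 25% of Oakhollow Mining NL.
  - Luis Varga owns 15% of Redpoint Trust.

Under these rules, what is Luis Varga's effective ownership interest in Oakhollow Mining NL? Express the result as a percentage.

11.33%

Chain via Crosswind Shipping BV (R2): 7% × 19% = 1.33% of Oakhollow Mining NL.
Chain via Redpoint Trust (R2): 15% × 45% = 6.75% of Oakhollow Mining NL.
Chain via Ashford Foods Inc. (R2): 13% × 25% = 3.25% of Oakhollow Mining NL.
Aggregating (R1): 1.33% + 6.75% + 3.25% = 11.33%.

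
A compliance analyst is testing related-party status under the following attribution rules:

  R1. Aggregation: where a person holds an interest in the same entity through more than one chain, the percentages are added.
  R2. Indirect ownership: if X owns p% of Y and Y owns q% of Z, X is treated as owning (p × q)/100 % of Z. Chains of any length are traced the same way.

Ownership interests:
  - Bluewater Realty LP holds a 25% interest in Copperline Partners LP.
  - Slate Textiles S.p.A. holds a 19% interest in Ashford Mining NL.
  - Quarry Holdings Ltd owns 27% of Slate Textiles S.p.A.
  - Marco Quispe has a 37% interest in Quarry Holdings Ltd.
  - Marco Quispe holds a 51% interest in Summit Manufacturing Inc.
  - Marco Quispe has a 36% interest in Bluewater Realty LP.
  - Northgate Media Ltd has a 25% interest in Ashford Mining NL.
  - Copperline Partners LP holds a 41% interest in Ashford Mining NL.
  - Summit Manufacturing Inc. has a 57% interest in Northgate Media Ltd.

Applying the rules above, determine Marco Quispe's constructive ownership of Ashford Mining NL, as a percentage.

12.8556%

Chain via Summit Manufacturing Inc. → Northgate Media Ltd (R2): 51% × 57% × 25% = 7.2675% of Ashford Mining NL.
Chain via Bluewater Realty LP → Copperline Partners LP (R2): 36% × 25% × 41% = 3.69% of Ashford Mining NL.
Chain via Quarry Holdings Ltd → Slate Textiles S.p.A. (R2): 37% × 27% × 19% = 1.8981% of Ashford Mining NL.
Aggregating (R1): 7.2675% + 3.69% + 1.8981% = 12.8556%.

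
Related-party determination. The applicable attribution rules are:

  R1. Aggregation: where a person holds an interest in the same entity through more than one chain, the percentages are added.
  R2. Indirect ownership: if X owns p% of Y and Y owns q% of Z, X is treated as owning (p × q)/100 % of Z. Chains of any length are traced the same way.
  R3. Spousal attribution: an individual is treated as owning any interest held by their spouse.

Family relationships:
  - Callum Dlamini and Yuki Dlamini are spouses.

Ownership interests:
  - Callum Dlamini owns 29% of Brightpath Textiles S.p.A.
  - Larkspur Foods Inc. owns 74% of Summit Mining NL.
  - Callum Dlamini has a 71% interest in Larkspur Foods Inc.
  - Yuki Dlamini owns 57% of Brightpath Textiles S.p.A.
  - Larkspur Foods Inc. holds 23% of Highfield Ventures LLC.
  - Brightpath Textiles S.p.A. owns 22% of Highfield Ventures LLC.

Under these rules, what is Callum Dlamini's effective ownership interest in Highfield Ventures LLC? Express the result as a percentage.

By spousal attribution (R3), Callum Dlamini is treated as also owning Yuki Dlamini's interest in Brightpath Textiles S.p.A, giving 29% + 57% = 86%.
Chain via Brightpath Textiles S.p.A. (R2): 86% × 22% = 18.92% of Highfield Ventures LLC.
Chain via Larkspur Foods Inc. (R2): 71% × 23% = 16.33% of Highfield Ventures LLC.
Aggregating (R1): 18.92% + 16.33% = 35.25%.

35.25%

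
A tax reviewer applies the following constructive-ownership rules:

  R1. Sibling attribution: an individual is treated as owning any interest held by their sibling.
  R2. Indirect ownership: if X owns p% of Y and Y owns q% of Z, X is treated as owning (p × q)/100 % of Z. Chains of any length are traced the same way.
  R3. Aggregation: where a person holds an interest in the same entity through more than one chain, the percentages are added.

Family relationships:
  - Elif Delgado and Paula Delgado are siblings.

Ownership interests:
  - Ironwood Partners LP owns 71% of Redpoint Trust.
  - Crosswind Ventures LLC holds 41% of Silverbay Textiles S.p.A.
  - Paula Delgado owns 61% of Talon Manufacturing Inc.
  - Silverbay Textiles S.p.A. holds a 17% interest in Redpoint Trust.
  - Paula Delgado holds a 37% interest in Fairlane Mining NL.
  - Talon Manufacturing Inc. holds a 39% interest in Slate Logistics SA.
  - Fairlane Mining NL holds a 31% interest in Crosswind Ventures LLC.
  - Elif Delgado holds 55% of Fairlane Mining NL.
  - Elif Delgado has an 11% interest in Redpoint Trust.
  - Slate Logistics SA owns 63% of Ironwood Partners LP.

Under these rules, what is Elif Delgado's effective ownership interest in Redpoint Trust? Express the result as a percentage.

By sibling attribution (R1), Elif Delgado is treated as also owning Paula Delgado's interest in Fairlane Mining NL, giving 55% + 37% = 92%.
By sibling attribution (R1), Elif Delgado is treated as owning Paula Delgado's 61% interest in Talon Manufacturing Inc.
Chain via Fairlane Mining NL → Crosswind Ventures LLC → Silverbay Textiles S.p.A. (R2): 92% × 31% × 41% × 17% = 1.987844% of Redpoint Trust.
Direct interest in Redpoint Trust: 11%.
Chain via Talon Manufacturing Inc. → Slate Logistics SA → Ironwood Partners LP (R2): 61% × 39% × 63% × 71% = 10.641267% of Redpoint Trust.
Aggregating (R3): 1.987844% + 11% + 10.641267% = 23.629111%.

23.629111%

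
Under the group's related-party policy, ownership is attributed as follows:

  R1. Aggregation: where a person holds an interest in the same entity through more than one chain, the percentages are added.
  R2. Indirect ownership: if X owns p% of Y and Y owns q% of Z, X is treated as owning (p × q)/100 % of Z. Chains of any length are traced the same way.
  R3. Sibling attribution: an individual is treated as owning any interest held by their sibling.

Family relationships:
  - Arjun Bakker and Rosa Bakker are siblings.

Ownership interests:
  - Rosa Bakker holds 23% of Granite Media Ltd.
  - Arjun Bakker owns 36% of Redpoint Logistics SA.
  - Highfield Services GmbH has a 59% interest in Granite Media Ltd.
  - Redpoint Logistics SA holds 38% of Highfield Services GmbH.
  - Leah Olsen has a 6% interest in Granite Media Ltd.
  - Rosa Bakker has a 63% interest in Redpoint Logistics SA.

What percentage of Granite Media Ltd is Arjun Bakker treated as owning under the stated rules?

45.1958%

By sibling attribution (R3), Arjun Bakker is treated as also owning Rosa Bakker's interest in Redpoint Logistics SA, giving 36% + 63% = 99%.
By sibling attribution (R3), Arjun Bakker is treated as owning Rosa Bakker's 23% interest in Granite Media Ltd.
Chain via Redpoint Logistics SA → Highfield Services GmbH (R2): 99% × 38% × 59% = 22.1958% of Granite Media Ltd.
Direct interest in Granite Media Ltd: 23%.
Aggregating (R1): 22.1958% + 23% = 45.1958%.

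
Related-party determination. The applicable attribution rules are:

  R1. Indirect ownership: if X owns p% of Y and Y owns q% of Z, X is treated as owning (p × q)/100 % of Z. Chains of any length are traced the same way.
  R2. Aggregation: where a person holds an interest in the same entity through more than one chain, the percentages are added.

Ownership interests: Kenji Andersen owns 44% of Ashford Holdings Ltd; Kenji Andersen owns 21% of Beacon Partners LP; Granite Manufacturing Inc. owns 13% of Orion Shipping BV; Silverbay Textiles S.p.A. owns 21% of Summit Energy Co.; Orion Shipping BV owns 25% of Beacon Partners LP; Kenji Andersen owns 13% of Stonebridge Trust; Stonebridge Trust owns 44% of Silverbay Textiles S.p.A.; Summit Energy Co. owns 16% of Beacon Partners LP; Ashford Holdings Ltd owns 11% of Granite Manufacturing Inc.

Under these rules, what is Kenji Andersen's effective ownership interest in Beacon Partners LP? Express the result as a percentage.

21.349492%

Chain via Ashford Holdings Ltd → Granite Manufacturing Inc. → Orion Shipping BV (R1): 44% × 11% × 13% × 25% = 0.1573% of Beacon Partners LP.
Chain via Stonebridge Trust → Silverbay Textiles S.p.A. → Summit Energy Co. (R1): 13% × 44% × 21% × 16% = 0.192192% of Beacon Partners LP.
Direct interest in Beacon Partners LP: 21%.
Aggregating (R2): 0.1573% + 0.192192% + 21% = 21.349492%.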